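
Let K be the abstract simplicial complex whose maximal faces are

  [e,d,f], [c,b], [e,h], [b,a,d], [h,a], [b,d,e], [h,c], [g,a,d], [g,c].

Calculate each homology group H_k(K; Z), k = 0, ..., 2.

H_0 ≅ Z,  H_1 ≅ Z^3,  H_2 = 0.

We work with the vertex ordering a < b < c < d < e < f < g < h. The simplices of K, each written with vertices in increasing order, are:

  0-simplices (8): a, b, c, d, e, f, g, h
  1-simplices (14): ab, ad, ag, ah, bc, bd, be, cg, ch, de, df, dg, ef, eh
  2-simplices (4): abd, adg, bde, def

so the chain groups are C_0 ≅ Z^8, C_1 ≅ Z^14, C_2 ≅ Z^4.

∂_1: C_1 → C_0 sends each edge [p,q] (with p < q) to q − p. For instance
  ∂de = e − d.
As a 8×14 matrix over Z this has rank 7, with invariant factors (1,1,1,1,1,1,1).

The boundary map ∂_2: C_2 → C_1 maps a triangle to the signed sum of its edges. For instance
  ∂bde = de − be + bd,
  ∂abd = bd − ad + ab.
As a 14×4 matrix over Z this has rank 4, with invariant factors (1,1,1,1).

Reading off H_k = ker ∂_k / im ∂_{k+1}:

  H_0: rank C_0 − rank ∂_1 = 8 − 7 = 1, and the invariant factors of ∂_1 are all 1, so H_0 ≅ Z.
  H_1: rank ker ∂_1 − rank ∂_2 = (14 − 7) − 4 = 3, and the invariant factors of ∂_2 are all 1, so H_1 ≅ Z^3.
  H_2: rank ker ∂_2 − rank ∂_3 = (4 − 4) − 0 = 0, and there is no ∂_3, so H_2 ≅ 0.

As a check, the Euler characteristic is 8 − 14 + 4 = -2, which agrees with 1 − 3 + 0 = -2.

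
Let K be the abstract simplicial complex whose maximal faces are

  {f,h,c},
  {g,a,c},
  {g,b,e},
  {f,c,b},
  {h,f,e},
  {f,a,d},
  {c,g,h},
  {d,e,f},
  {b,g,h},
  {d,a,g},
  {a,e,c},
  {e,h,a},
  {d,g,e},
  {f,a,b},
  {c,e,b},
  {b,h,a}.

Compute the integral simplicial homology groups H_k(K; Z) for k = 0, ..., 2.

H_0 ≅ Z,  H_1 ≅ Z^2,  H_2 ≅ Z.

Take the total order a < b < c < d < e < f < g < h on the vertex set. Then K (dimension 2) consists of the simplices:

  0-simplices (8): a, b, c, d, e, f, g, h
  1-simplices (24): ab, ac, ad, ae, af, ag, ah, bc, be, bf, bg, bh, ce, cf, cg, ch, de, df, dg, ef, eg, eh, fh, gh
  2-simplices (16): abf, abh, ace, acg, adf, adg, aeh, bce, bcf, beg, bgh, cfh, cgh, def, deg, efh

Hence C_0 ≅ Z^8, C_1 ≅ Z^24, C_2 ≅ Z^16.

The boundary map ∂_1: C_1 → C_0 sends each edge [p,q] (with p < q) to q − p.
As a 8×24 matrix over Z this has rank 7, with invariant factors (1,1,1,1,1,1,1).

∂_2: C_2 → C_1 acts by ∂[p,q,r] = [q,r] − [p,r] + [p,q]. For instance
  ∂deg = eg − dg + de,
  ∂cfh = fh − ch + cf.
As a 24×16 matrix over Z this has rank 15, with invariant factors (1,1,1,1,1,1,1,1,1,1,1,1,1,1,1).

Now H_k = ker ∂_k / im ∂_{k+1}, so:

  H_0: rank C_0 − rank ∂_1 = 8 − 7 = 1, and the invariant factors of ∂_1 are all 1, so H_0 = Z.
  H_1: rank ker ∂_1 − rank ∂_2 = (24 − 7) − 15 = 2, and the invariant factors of ∂_2 are all 1, so H_1 = Z^2.
  H_2: rank ker ∂_2 − rank ∂_3 = (16 − 15) − 0 = 1, and there is no ∂_3, so H_2 = Z.

(K is a triangulation of the torus T^2.)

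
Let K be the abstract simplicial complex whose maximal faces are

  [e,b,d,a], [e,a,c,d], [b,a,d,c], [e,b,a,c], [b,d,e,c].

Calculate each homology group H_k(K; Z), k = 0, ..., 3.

K has 5 vertices, 10 edges, 10 triangles, 5 3-simplices.
rank ∂_0 = 0, rank ∂_1 = 4 ⇒ b_0 = 5 − 0 − 4 = 1; all invariant factors of ∂_1 are 1 so no torsion. So H_0 = Z.
rank ∂_1 = 4, rank ∂_2 = 6 ⇒ b_1 = 10 − 4 − 6 = 0; all invariant factors of ∂_2 are 1 so no torsion. So H_1 = 0.
rank ∂_2 = 6, rank ∂_3 = 4 ⇒ b_2 = 10 − 6 − 4 = 0; all invariant factors of ∂_3 are 1 so no torsion. So H_2 = 0.
rank ∂_3 = 4, rank ∂_4 = 0 ⇒ b_3 = 5 − 4 − 0 = 1. So H_3 = Z.

H_0 ≅ Z,  H_1 = 0,  H_2 = 0,  H_3 ≅ Z.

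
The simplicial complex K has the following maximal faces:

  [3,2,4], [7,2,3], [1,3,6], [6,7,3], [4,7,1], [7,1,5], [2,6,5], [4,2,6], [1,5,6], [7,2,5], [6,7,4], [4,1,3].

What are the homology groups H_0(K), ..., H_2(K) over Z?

We work with the vertex ordering 1 < 2 < 3 < 4 < 5 < 6 < 7. The simplices of K, each written with vertices in increasing order, are:

  0-simplices (7): [1], [2], [3], [4], [5], [6], [7]
  1-simplices (18): [1,3], [1,4], [1,5], [1,6], [1,7], [2,3], [2,4], [2,5], [2,6], [2,7], [3,4], [3,6], [3,7], [4,6], [4,7], [5,6], [5,7], [6,7]
  2-simplices (12): [1,3,4], [1,3,6], [1,4,7], [1,5,6], [1,5,7], [2,3,4], [2,3,7], [2,4,6], [2,5,6], [2,5,7], [3,6,7], [4,6,7]

Hence C_0 ≅ Z^7, C_1 ≅ Z^18, C_2 ≅ Z^12.

Boundary ∂_1: C_1 → C_0 sends each edge [p,q] (with p < q) to q − p. For instance
  ∂[2,7] = [7] − [2].
The resulting 7×18 matrix has rank 6, and its Smith normal form has invariant factors (1,1,1,1,1,1).

The boundary map ∂_2: C_2 → C_1 maps a triangle to the signed sum of its edges. For instance
  ∂[1,3,4] = [3,4] − [1,4] + [1,3],
  ∂[1,3,6] = [3,6] − [1,6] + [1,3].
As a 18×12 matrix over Z this has rank 12, with invariant factors (1,1,1,1,1,1,1,1,1,1,1,2).

From H_k ≅ ker(∂_k) / im(∂_{k+1}) we obtain:

  H_0: rank C_0 − rank ∂_1 = 7 − 6 = 1, and the invariant factors of ∂_1 are all 1, so H_0 ≅ Z.
  H_1: rank ker ∂_1 − rank ∂_2 = (18 − 6) − 12 = 0, and ∂_2 has invariant factor 2 > 1, so H_1 ≅ Z/2.
  H_2: rank ker ∂_2 − rank ∂_3 = (12 − 12) − 0 = 0, and there is no ∂_3, so H_2 ≅ 0.

As a check, the Euler characteristic is 7 − 18 + 12 = 1, which agrees with 1 − 0 + 0 = 1.
(K is a triangulation of the real projective plane RP^2.)

H_0 ≅ Z,  H_1 ≅ Z/2,  H_2 = 0.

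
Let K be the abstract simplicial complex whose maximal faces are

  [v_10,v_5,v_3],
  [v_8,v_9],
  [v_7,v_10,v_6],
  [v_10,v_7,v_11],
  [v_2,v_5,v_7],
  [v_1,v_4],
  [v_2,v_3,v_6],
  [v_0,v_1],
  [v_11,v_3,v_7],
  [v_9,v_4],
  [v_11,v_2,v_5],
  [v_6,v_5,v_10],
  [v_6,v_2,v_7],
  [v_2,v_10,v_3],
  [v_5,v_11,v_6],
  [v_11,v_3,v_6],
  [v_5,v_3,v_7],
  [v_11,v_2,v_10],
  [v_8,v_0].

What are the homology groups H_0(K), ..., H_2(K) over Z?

H_0 ≅ Z^2,  H_1 ≅ Z^3,  H_2 ≅ Z.

We work with the vertex ordering v_0 < v_1 < v_2 < v_3 < v_4 < v_5 < v_6 < v_7 < v_8 < v_9 < v_10 < v_11. The simplices of K, each written with vertices in increasing order, are:

  0-simplices (12): [v_0], [v_1], [v_2], [v_3], [v_4], [v_5], [v_6], [v_7], [v_8], [v_9], [v_10], [v_11]
  1-simplices (26): (26 of them)
  2-simplices (14): (14 of them)

so the chain groups are C_0 ≅ Z^12, C_1 ≅ Z^26, C_2 ≅ Z^14.

Boundary ∂_1: C_1 → C_0 maps an edge to its endpoints' difference, ∂[p,q] = q − p. For instance
  ∂[v_6,v_7] = [v_7] − [v_6].
The 12×26 boundary matrix has rank 10 and Smith normal form diag(1,1,1,1,1,1,1,1,1,1).

∂_2: C_2 → C_1 sends each 2-simplex [p,q,r] to [q,r] − [p,r] + [p,q]. For instance
  ∂[v_3,v_5,v_10] = [v_5,v_10] − [v_3,v_10] + [v_3,v_5],
  ∂[v_2,v_5,v_11] = [v_5,v_11] − [v_2,v_11] + [v_2,v_5].
As a 26×14 matrix over Z this has rank 13, with invariant factors (1,1,1,1,1,1,1,1,1,1,1,1,1).

Now H_k = ker ∂_k / im ∂_{k+1}, so:

  H_0: rank C_0 − rank ∂_1 = 12 − 10 = 2, and the invariant factors of ∂_1 are all 1, so H_0 ≅ Z^2.
  H_1: rank ker ∂_1 − rank ∂_2 = (26 − 10) − 13 = 3, and the invariant factors of ∂_2 are all 1, so H_1 ≅ Z^3.
  H_2: rank ker ∂_2 − rank ∂_3 = (14 − 13) − 0 = 1, and there is no ∂_3, so H_2 ≅ Z.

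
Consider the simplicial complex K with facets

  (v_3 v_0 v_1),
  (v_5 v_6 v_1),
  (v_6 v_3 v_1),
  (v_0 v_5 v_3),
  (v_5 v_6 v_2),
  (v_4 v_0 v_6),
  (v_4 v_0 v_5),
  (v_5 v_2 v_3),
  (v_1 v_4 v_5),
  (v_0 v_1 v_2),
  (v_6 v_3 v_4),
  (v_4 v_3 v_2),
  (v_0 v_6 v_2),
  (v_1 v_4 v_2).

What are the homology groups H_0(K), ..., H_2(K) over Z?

H_0 ≅ Z,  H_1 ≅ Z^2,  H_2 ≅ Z.

K has 7 vertices, 21 edges, 14 triangles.
rank ∂_0 = 0, rank ∂_1 = 6 ⇒ b_0 = 7 − 0 − 6 = 1; all invariant factors of ∂_1 are 1 so no torsion. So H_0 ≅ Z.
rank ∂_1 = 6, rank ∂_2 = 13 ⇒ b_1 = 21 − 6 − 13 = 2; all invariant factors of ∂_2 are 1 so no torsion. So H_1 ≅ Z^2.
rank ∂_2 = 13, rank ∂_3 = 0 ⇒ b_2 = 14 − 13 − 0 = 1. So H_2 ≅ Z.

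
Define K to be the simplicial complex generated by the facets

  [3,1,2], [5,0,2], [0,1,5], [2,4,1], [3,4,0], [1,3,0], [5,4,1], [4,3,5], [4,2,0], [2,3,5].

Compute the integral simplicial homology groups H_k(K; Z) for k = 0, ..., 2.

We work with the vertex ordering 0 < 1 < 2 < 3 < 4 < 5. The simplices of K, each written with vertices in increasing order, are:

  0-simplices (6): [0], [1], [2], [3], [4], [5]
  1-simplices (15): [0,1], [0,2], [0,3], [0,4], [0,5], [1,2], [1,3], [1,4], [1,5], [2,3], [2,4], [2,5], [3,4], [3,5], [4,5]
  2-simplices (10): [0,1,3], [0,1,5], [0,2,4], [0,2,5], [0,3,4], [1,2,3], [1,2,4], [1,4,5], [2,3,5], [3,4,5]

Hence C_0 ≅ Z^6, C_1 ≅ Z^15, C_2 ≅ Z^10.

∂_1: C_1 → C_0 is given by ∂[p,q] = [q] − [p]. For instance
  ∂[2,3] = [3] − [2].
As a 6×15 matrix over Z this has rank 5, with invariant factors (1,1,1,1,1).

Boundary ∂_2: C_2 → C_1 acts by ∂[p,q,r] = [q,r] − [p,r] + [p,q]. For instance
  ∂[1,4,5] = [4,5] − [1,5] + [1,4],
  ∂[3,4,5] = [4,5] − [3,5] + [3,4].
The 15×10 boundary matrix has rank 10 and Smith normal form diag(1,1,1,1,1,1,1,1,1,2).

Now H_k = ker ∂_k / im ∂_{k+1}, so:

  H_0: rank C_0 − rank ∂_1 = 6 − 5 = 1, and the invariant factors of ∂_1 are all 1, so H_0 = Z.
  H_1: rank ker ∂_1 − rank ∂_2 = (15 − 5) − 10 = 0, and ∂_2 has invariant factor 2 > 1, so H_1 = Z/2.
  H_2: rank ker ∂_2 − rank ∂_3 = (10 − 10) − 0 = 0, and there is no ∂_3, so H_2 = 0.

H_0 = Z,  H_1 = Z/2,  H_2 = 0.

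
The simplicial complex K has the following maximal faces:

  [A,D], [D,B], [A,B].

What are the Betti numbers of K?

Take the total order A < B < D on the vertex set. Then K (dimension 1) consists of the simplices:

  0-simplices (3): A, B, D
  1-simplices (3): AB, AD, BD

Hence C_0 ≅ Z^3, C_1 ≅ Z^3.

The boundary map ∂_1: C_1 → C_0 sends each edge [p,q] (with p < q) to q − p.
The resulting 3×3 matrix has rank 2, and its Smith normal form has invariant factors (1,1).

Now H_k = ker ∂_k / im ∂_{k+1}, so:

  H_0: rank C_0 − rank ∂_1 = 3 − 2 = 1, and the invariant factors of ∂_1 are all 1, so H_0 ≅ Z.
  H_1: rank ker ∂_1 − rank ∂_2 = (3 − 2) − 0 = 1, and there is no ∂_2, so H_1 ≅ Z.

Hence the Betti numbers are b_0 = 1, b_1 = 1.

b_0 = 1, b_1 = 1.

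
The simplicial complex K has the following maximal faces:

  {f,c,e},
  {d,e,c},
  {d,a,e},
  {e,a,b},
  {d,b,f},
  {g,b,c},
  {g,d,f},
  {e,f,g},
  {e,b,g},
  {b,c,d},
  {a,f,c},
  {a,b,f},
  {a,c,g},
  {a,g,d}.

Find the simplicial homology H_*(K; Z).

We work with the vertex ordering a < b < c < d < e < f < g. The simplices of K, each written with vertices in increasing order, are:

  0-simplices (7): a, b, c, d, e, f, g
  1-simplices (21): ab, ac, ad, ae, af, ag, bc, bd, be, bf, bg, cd, ce, cf, cg, de, df, dg, ef, eg, fg
  2-simplices (14): abe, abf, acf, acg, ade, adg, bcd, bcg, bdf, beg, cde, cef, dfg, efg

so the chain groups are C_0 ≅ Z^7, C_1 ≅ Z^21, C_2 ≅ Z^14.

Boundary ∂_1: C_1 → C_0 maps an edge to its endpoints' difference, ∂[p,q] = q − p.
This gives a 7×21 integer matrix of rank 6; reducing to Smith normal form yields diagonal entries (1,1,1,1,1,1).

The boundary map ∂_2: C_2 → C_1 maps a triangle to the signed sum of its edges. For instance
  ∂cde = de − ce + cd,
  ∂bdf = df − bf + bd.
This gives a 21×14 integer matrix of rank 13; reducing to Smith normal form yields diagonal entries (1,1,1,1,1,1,1,1,1,1,1,1,1).

From H_k ≅ ker(∂_k) / im(∂_{k+1}) we obtain:

  H_0: rank C_0 − rank ∂_1 = 7 − 6 = 1, and the invariant factors of ∂_1 are all 1, so H_0 = Z.
  H_1: rank ker ∂_1 − rank ∂_2 = (21 − 6) − 13 = 2, and the invariant factors of ∂_2 are all 1, so H_1 = Z^2.
  H_2: rank ker ∂_2 − rank ∂_3 = (14 − 13) − 0 = 1, and there is no ∂_3, so H_2 = Z.

As a check, the Euler characteristic is 7 − 21 + 14 = 0, which agrees with 1 − 2 + 1 = 0.

H_0 = Z,  H_1 = Z^2,  H_2 = Z.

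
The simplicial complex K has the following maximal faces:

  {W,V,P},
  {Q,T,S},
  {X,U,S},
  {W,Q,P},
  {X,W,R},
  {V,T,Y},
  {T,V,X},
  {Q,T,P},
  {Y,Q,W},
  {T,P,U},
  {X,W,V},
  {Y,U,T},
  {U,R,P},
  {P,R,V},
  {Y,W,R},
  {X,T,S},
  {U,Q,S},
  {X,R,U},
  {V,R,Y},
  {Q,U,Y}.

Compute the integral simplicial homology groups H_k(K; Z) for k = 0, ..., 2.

We work with the vertex ordering P < Q < R < S < T < U < V < W < X < Y. The simplices of K, each written with vertices in increasing order, are:

  0-simplices (10): P, Q, R, S, T, U, V, W, X, Y
  1-simplices (30): PQ, PR, PT, PU, PV, PW, QS, QT, QU, QW, QY, RU, RV, RW, RX, RY, ST, SU, SX, TU, TV, TX, TY, UX, UY, VW, VX, VY, WX, WY
  2-simplices (20): PQT, PQW, PRU, PRV, PTU, PVW, QST, QSU, QUY, QWY, RUX, RVY, RWX, RWY, STX, SUX, TUY, TVX, TVY, VWX

so the chain groups are C_0 ≅ Z^10, C_1 ≅ Z^30, C_2 ≅ Z^20.

∂_1: C_1 → C_0 maps an edge to its endpoints' difference, ∂[p,q] = q − p.
The resulting 10×30 matrix has rank 9, and its Smith normal form has invariant factors (1,1,1,1,1,1,1,1,1).

Boundary ∂_2: C_2 → C_1 sends each 2-simplex [p,q,r] to [q,r] − [p,r] + [p,q]. For instance
  ∂TVX = VX − TX + TV,
  ∂PRU = RU − PU + PR.
The resulting 30×20 matrix has rank 20, and its Smith normal form has invariant factors (1,1,1,1,1,1,1,1,1,1,1,1,1,1,1,1,1,1,1,2).

Computing H_k = (kernel of ∂_k) / (image of ∂_{k+1}):

  H_0: rank C_0 − rank ∂_1 = 10 − 9 = 1, and the invariant factors of ∂_1 are all 1, so H_0 = Z.
  H_1: rank ker ∂_1 − rank ∂_2 = (30 − 9) − 20 = 1, and ∂_2 has invariant factor 2 > 1, so H_1 = Z ⊕ Z/2Z.
  H_2: rank ker ∂_2 − rank ∂_3 = (20 − 20) − 0 = 0, and there is no ∂_3, so H_2 = 0.

As a check, the Euler characteristic is 10 − 30 + 20 = 0, which agrees with 1 − 1 + 0 = 0.

H_0 ≅ Z,  H_1 ≅ Z ⊕ Z/2Z,  H_2 = 0.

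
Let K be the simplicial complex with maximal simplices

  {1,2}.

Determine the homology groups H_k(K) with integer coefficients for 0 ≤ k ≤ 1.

H_0 = Z,  H_1 = 0.

Fix the vertex order 1 < 2 and write every simplex with vertices in increasing order. Then dim K = 1 and the simplices of K are:

  0-simplices (2): [1], [2]
  1-simplices (1): [1,2]

Hence C_0 ≅ Z^2, C_1 ≅ Z^1.

The boundary map ∂_1: C_1 → C_0 maps an edge to its endpoints' difference, ∂[p,q] = q − p. For instance
  ∂[1,2] = [2] − [1].
As a 2×1 matrix over Z this has rank 1, with invariant factors (1).

Now H_k = ker ∂_k / im ∂_{k+1}, so:

  H_0: rank C_0 − rank ∂_1 = 2 − 1 = 1, and the invariant factors of ∂_1 are all 1, so H_0 = Z.
  H_1: rank ker ∂_1 − rank ∂_2 = (1 − 1) − 0 = 0, and there is no ∂_2, so H_1 = 0.

(K is a triangulation of the 1-simplex.)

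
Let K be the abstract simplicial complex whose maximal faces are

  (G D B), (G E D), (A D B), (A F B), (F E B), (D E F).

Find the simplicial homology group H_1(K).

H_1 ≅ Z.

We work with the vertex ordering A < B < D < E < F < G. The simplices of K, each written with vertices in increasing order, are:

  0-simplices (6): A, B, D, E, F, G
  1-simplices (12): AB, AD, AF, BD, BE, BF, BG, DE, DF, DG, EF, EG
  2-simplices (6): ABD, ABF, BDG, BEF, DEF, DEG

Hence C_0 ≅ Z^6, C_1 ≅ Z^12, C_2 ≅ Z^6.

The boundary map ∂_1: C_1 → C_0 maps an edge to its endpoints' difference, ∂[p,q] = q − p.
This gives a 6×12 integer matrix of rank 5; reducing to Smith normal form yields diagonal entries (1,1,1,1,1).

The boundary map ∂_2: C_2 → C_1 maps a triangle to the signed sum of its edges. For instance
  ∂ABD = BD − AD + AB,
  ∂ABF = BF − AF + AB.
As a 12×6 matrix over Z this has rank 6, with invariant factors (1,1,1,1,1,1).

Reading off H_k = ker ∂_k / im ∂_{k+1}:

  H_1: rank ker ∂_1 − rank ∂_2 = (12 − 5) − 6 = 1, and the invariant factors of ∂_2 are all 1, so H_1 = Z.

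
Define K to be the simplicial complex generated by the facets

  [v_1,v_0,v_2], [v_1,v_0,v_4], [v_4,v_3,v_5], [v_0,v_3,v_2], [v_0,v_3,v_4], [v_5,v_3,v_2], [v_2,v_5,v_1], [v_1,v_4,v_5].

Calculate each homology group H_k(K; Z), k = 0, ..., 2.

Fix the vertex order v_0 < v_1 < v_2 < v_3 < v_4 < v_5 and write every simplex with vertices in increasing order. Then dim K = 2 and the simplices of K are:

  0-simplices (6): [v_0], [v_1], [v_2], [v_3], [v_4], [v_5]
  1-simplices (12): [v_0,v_1], [v_0,v_2], [v_0,v_3], [v_0,v_4], [v_1,v_2], [v_1,v_4], [v_1,v_5], [v_2,v_3], [v_2,v_5], [v_3,v_4], [v_3,v_5], [v_4,v_5]
  2-simplices (8): [v_0,v_1,v_2], [v_0,v_1,v_4], [v_0,v_2,v_3], [v_0,v_3,v_4], [v_1,v_2,v_5], [v_1,v_4,v_5], [v_2,v_3,v_5], [v_3,v_4,v_5]

giving chain groups C_0 ≅ Z^6, C_1 ≅ Z^12, C_2 ≅ Z^8.

Boundary ∂_1: C_1 → C_0 is given by ∂[p,q] = [q] − [p]. For instance
  ∂[v_0,v_1] = [v_1] − [v_0].
The 6×12 boundary matrix has rank 5 and Smith normal form diag(1,1,1,1,1).

The boundary map ∂_2: C_2 → C_1 maps a triangle to the signed sum of its edges. For instance
  ∂[v_0,v_2,v_3] = [v_2,v_3] − [v_0,v_3] + [v_0,v_2],
  ∂[v_0,v_1,v_2] = [v_1,v_2] − [v_0,v_2] + [v_0,v_1].
The resulting 12×8 matrix has rank 7, and its Smith normal form has invariant factors (1,1,1,1,1,1,1).

Reading off H_k = ker ∂_k / im ∂_{k+1}:

  H_0: rank C_0 − rank ∂_1 = 6 − 5 = 1, and the invariant factors of ∂_1 are all 1, so H_0 ≅ Z.
  H_1: rank ker ∂_1 − rank ∂_2 = (12 − 5) − 7 = 0, and the invariant factors of ∂_2 are all 1, so H_1 ≅ 0.
  H_2: rank ker ∂_2 − rank ∂_3 = (8 − 7) − 0 = 1, and there is no ∂_3, so H_2 ≅ Z.

As a check, the Euler characteristic is 6 − 12 + 8 = 2, which agrees with 1 − 0 + 1 = 2.

H_0 ≅ Z,  H_1 = 0,  H_2 ≅ Z.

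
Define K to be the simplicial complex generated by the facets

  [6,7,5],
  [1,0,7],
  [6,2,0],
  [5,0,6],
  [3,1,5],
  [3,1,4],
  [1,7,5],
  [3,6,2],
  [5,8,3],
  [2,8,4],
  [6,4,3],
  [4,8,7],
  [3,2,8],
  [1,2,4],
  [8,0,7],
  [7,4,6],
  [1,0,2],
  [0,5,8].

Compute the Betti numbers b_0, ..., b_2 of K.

Take the total order 0 < 1 < 2 < 3 < 4 < 5 < 6 < 7 < 8 on the vertex set. Then K (dimension 2) consists of the simplices:

  0-simplices (9): [0], [1], [2], [3], [4], [5], [6], [7], [8]
  1-simplices (27): (27 of them)
  2-simplices (18): [0,1,2], [0,1,7], [0,2,6], [0,5,6], [0,5,8], [0,7,8], [1,2,4], [1,3,4], [1,3,5], [1,5,7], [2,3,6], [2,3,8], [2,4,8], [3,4,6], [3,5,8], [4,6,7], [4,7,8], [5,6,7]

giving chain groups C_0 ≅ Z^9, C_1 ≅ Z^27, C_2 ≅ Z^18.

Boundary ∂_1: C_1 → C_0 maps an edge to its endpoints' difference, ∂[p,q] = q − p. For instance
  ∂[1,2] = [2] − [1].
This gives a 9×27 integer matrix of rank 8; reducing to Smith normal form yields diagonal entries (1,1,1,1,1,1,1,1).

∂_2: C_2 → C_1 maps a triangle to the signed sum of its edges. For instance
  ∂[3,5,8] = [5,8] − [3,8] + [3,5],
  ∂[5,6,7] = [6,7] − [5,7] + [5,6].
The resulting 27×18 matrix has rank 18, and its Smith normal form has invariant factors (1,1,1,1,1,1,1,1,1,1,1,1,1,1,1,1,1,2).

Now H_k = ker ∂_k / im ∂_{k+1}, so:

  H_0: rank C_0 − rank ∂_1 = 9 − 8 = 1, and the invariant factors of ∂_1 are all 1, so H_0 ≅ Z.
  H_1: rank ker ∂_1 − rank ∂_2 = (27 − 8) − 18 = 1, and ∂_2 has invariant factor 2 > 1, so H_1 ≅ Z ⊕ Z/2Z.
  H_2: rank ker ∂_2 − rank ∂_3 = (18 − 18) − 0 = 0, and there is no ∂_3, so H_2 ≅ 0.

As a check, the Euler characteristic is 9 − 27 + 18 = 0, which agrees with 1 − 1 + 0 = 0.

Hence the Betti numbers are b_0 = 1, b_1 = 1, b_2 = 0.

b_0 = 1, b_1 = 1, b_2 = 0.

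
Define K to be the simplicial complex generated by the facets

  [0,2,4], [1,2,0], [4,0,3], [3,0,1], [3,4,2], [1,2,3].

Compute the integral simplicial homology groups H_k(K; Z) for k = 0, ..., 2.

K has 5 vertices, 9 edges, 6 triangles.
rank ∂_0 = 0, rank ∂_1 = 4 ⇒ b_0 = 5 − 0 − 4 = 1; all invariant factors of ∂_1 are 1 so no torsion. So H_0 ≅ Z.
rank ∂_1 = 4, rank ∂_2 = 5 ⇒ b_1 = 9 − 4 − 5 = 0; all invariant factors of ∂_2 are 1 so no torsion. So H_1 ≅ 0.
rank ∂_2 = 5, rank ∂_3 = 0 ⇒ b_2 = 6 − 5 − 0 = 1. So H_2 ≅ Z.

H_0 = Z,  H_1 = 0,  H_2 = Z.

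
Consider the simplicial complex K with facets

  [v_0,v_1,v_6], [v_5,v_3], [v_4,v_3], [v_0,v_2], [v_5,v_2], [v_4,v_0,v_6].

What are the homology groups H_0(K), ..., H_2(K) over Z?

Order the vertices as v_0 < v_1 < v_2 < v_3 < v_4 < v_5 < v_6. Listing each simplex with vertices in this order, K has dimension 2 with simplices:

  0-simplices (7): [v_0], [v_1], [v_2], [v_3], [v_4], [v_5], [v_6]
  1-simplices (9): [v_0,v_1], [v_0,v_2], [v_0,v_4], [v_0,v_6], [v_1,v_6], [v_2,v_5], [v_3,v_4], [v_3,v_5], [v_4,v_6]
  2-simplices (2): [v_0,v_1,v_6], [v_0,v_4,v_6]

Hence C_0 ≅ Z^7, C_1 ≅ Z^9, C_2 ≅ Z^2.

Boundary ∂_1: C_1 → C_0 maps an edge to its endpoints' difference, ∂[p,q] = q − p. For instance
  ∂[v_0,v_2] = [v_2] − [v_0].
The resulting 7×9 matrix has rank 6, and its Smith normal form has invariant factors (1,1,1,1,1,1).

The boundary map ∂_2: C_2 → C_1 sends each 2-simplex [p,q,r] to [q,r] − [p,r] + [p,q]. For instance
  ∂[v_0,v_1,v_6] = [v_1,v_6] − [v_0,v_6] + [v_0,v_1],
  ∂[v_0,v_4,v_6] = [v_4,v_6] − [v_0,v_6] + [v_0,v_4].
The resulting 9×2 matrix has rank 2, and its Smith normal form has invariant factors (1,1).

Computing H_k = (kernel of ∂_k) / (image of ∂_{k+1}):

  H_0: rank C_0 − rank ∂_1 = 7 − 6 = 1, and the invariant factors of ∂_1 are all 1, so H_0 = Z.
  H_1: rank ker ∂_1 − rank ∂_2 = (9 − 6) − 2 = 1, and the invariant factors of ∂_2 are all 1, so H_1 = Z.
  H_2: rank ker ∂_2 − rank ∂_3 = (2 − 2) − 0 = 0, and there is no ∂_3, so H_2 = 0.

H_0 = Z,  H_1 = Z,  H_2 = 0.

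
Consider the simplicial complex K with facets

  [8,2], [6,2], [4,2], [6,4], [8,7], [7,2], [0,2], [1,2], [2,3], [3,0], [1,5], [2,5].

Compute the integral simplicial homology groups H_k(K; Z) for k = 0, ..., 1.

H_0 ≅ Z,  H_1 ≅ Z^4.

Take the total order 0 < 1 < 2 < 3 < 4 < 5 < 6 < 7 < 8 on the vertex set. Then K (dimension 1) consists of the simplices:

  0-simplices (9): [0], [1], [2], [3], [4], [5], [6], [7], [8]
  1-simplices (12): [0,2], [0,3], [1,2], [1,5], [2,3], [2,4], [2,5], [2,6], [2,7], [2,8], [4,6], [7,8]

giving chain groups C_0 ≅ Z^9, C_1 ≅ Z^12.

The boundary map ∂_1: C_1 → C_0 sends each edge [p,q] (with p < q) to q − p. For instance
  ∂[1,5] = [5] − [1].
The 9×12 boundary matrix has rank 8 and Smith normal form diag(1,1,1,1,1,1,1,1).

Reading off H_k = ker ∂_k / im ∂_{k+1}:

  H_0: rank C_0 − rank ∂_1 = 9 − 8 = 1, and the invariant factors of ∂_1 are all 1, so H_0 = Z.
  H_1: rank ker ∂_1 − rank ∂_2 = (12 − 8) − 0 = 4, and there is no ∂_2, so H_1 = Z^4.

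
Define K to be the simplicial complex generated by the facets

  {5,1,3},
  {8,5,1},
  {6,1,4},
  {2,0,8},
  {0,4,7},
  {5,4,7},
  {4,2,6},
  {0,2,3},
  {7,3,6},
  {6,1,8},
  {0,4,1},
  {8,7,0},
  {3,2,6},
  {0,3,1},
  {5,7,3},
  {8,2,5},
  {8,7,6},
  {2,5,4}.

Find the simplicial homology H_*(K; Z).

H_0 ≅ Z,  H_1 ≅ Z^2,  H_2 ≅ Z.

Fix the vertex order 0 < 1 < 2 < 3 < 4 < 5 < 6 < 7 < 8 and write every simplex with vertices in increasing order. Then dim K = 2 and the simplices of K are:

  0-simplices (9): [0], [1], [2], [3], [4], [5], [6], [7], [8]
  1-simplices (27): (27 of them)
  2-simplices (18): [0,1,3], [0,1,4], [0,2,3], [0,2,8], [0,4,7], [0,7,8], [1,3,5], [1,4,6], [1,5,8], [1,6,8], [2,3,6], [2,4,5], [2,4,6], [2,5,8], [3,5,7], [3,6,7], [4,5,7], [6,7,8]

giving chain groups C_0 ≅ Z^9, C_1 ≅ Z^27, C_2 ≅ Z^18.

Boundary ∂_1: C_1 → C_0 maps an edge to its endpoints' difference, ∂[p,q] = q − p. For instance
  ∂[6,8] = [8] − [6].
As a 9×27 matrix over Z this has rank 8, with invariant factors (1,1,1,1,1,1,1,1).

∂_2: C_2 → C_1 sends each 2-simplex [p,q,r] to [q,r] − [p,r] + [p,q]. For instance
  ∂[0,1,3] = [1,3] − [0,3] + [0,1],
  ∂[6,7,8] = [7,8] − [6,8] + [6,7].
As a 27×18 matrix over Z this has rank 17, with invariant factors (1,1,1,1,1,1,1,1,1,1,1,1,1,1,1,1,1).

Computing H_k = (kernel of ∂_k) / (image of ∂_{k+1}):

  H_0: rank C_0 − rank ∂_1 = 9 − 8 = 1, and the invariant factors of ∂_1 are all 1, so H_0 ≅ Z.
  H_1: rank ker ∂_1 − rank ∂_2 = (27 − 8) − 17 = 2, and the invariant factors of ∂_2 are all 1, so H_1 ≅ Z^2.
  H_2: rank ker ∂_2 − rank ∂_3 = (18 − 17) − 0 = 1, and there is no ∂_3, so H_2 ≅ Z.

As a check, the Euler characteristic is 9 − 27 + 18 = 0, which agrees with 1 − 2 + 1 = 0.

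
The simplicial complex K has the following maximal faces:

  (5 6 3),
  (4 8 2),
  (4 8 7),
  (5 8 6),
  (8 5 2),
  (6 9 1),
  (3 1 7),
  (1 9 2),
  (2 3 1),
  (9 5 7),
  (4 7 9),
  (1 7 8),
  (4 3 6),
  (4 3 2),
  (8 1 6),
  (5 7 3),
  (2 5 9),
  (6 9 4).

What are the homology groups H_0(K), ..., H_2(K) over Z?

H_0 = Z,  H_1 = Z^2,  H_2 = Z.

Take the total order 1 < 2 < 3 < 4 < 5 < 6 < 7 < 8 < 9 on the vertex set. Then K (dimension 2) consists of the simplices:

  0-simplices (9): [1], [2], [3], [4], [5], [6], [7], [8], [9]
  1-simplices (27): (27 of them)
  2-simplices (18): [1,2,3], [1,2,9], [1,3,7], [1,6,8], [1,6,9], [1,7,8], [2,3,4], [2,4,8], [2,5,8], [2,5,9], [3,4,6], [3,5,6], [3,5,7], [4,6,9], [4,7,8], [4,7,9], [5,6,8], [5,7,9]

giving chain groups C_0 ≅ Z^9, C_1 ≅ Z^27, C_2 ≅ Z^18.

Boundary ∂_1: C_1 → C_0 is given by ∂[p,q] = [q] − [p].
This gives a 9×27 integer matrix of rank 8; reducing to Smith normal form yields diagonal entries (1,1,1,1,1,1,1,1).

The boundary map ∂_2: C_2 → C_1 maps a triangle to the signed sum of its edges. For instance
  ∂[1,7,8] = [7,8] − [1,8] + [1,7],
  ∂[4,6,9] = [6,9] − [4,9] + [4,6].
The resulting 27×18 matrix has rank 17, and its Smith normal form has invariant factors (1,1,1,1,1,1,1,1,1,1,1,1,1,1,1,1,1).

Computing H_k = (kernel of ∂_k) / (image of ∂_{k+1}):

  H_0: rank C_0 − rank ∂_1 = 9 − 8 = 1, and the invariant factors of ∂_1 are all 1, so H_0 ≅ Z.
  H_1: rank ker ∂_1 − rank ∂_2 = (27 − 8) − 17 = 2, and the invariant factors of ∂_2 are all 1, so H_1 ≅ Z^2.
  H_2: rank ker ∂_2 − rank ∂_3 = (18 − 17) − 0 = 1, and there is no ∂_3, so H_2 ≅ Z.

As a check, the Euler characteristic is 9 − 27 + 18 = 0, which agrees with 1 − 2 + 1 = 0.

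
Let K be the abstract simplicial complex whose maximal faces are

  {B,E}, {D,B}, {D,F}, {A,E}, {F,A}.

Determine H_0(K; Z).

H_0 ≅ Z.

We work with the vertex ordering A < B < D < E < F. The simplices of K, each written with vertices in increasing order, are:

  0-simplices (5): A, B, D, E, F
  1-simplices (5): AE, AF, BD, BE, DF

Hence C_0 ≅ Z^5, C_1 ≅ Z^5.

∂_1: C_1 → C_0 maps an edge to its endpoints' difference, ∂[p,q] = q − p. For instance
  ∂AF = F − A.
As a 5×5 matrix over Z this has rank 4, with invariant factors (1,1,1,1).

Now H_k = ker ∂_k / im ∂_{k+1}, so:

  H_0: rank C_0 − rank ∂_1 = 5 − 4 = 1, and the invariant factors of ∂_1 are all 1, so H_0 ≅ Z.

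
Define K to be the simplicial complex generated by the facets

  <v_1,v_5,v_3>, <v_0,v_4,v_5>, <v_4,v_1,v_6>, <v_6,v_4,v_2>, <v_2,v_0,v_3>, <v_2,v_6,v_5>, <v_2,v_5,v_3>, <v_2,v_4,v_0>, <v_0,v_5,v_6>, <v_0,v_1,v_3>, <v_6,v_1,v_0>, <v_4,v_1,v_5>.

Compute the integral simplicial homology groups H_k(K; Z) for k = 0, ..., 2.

H_0 = Z,  H_1 = Z/2,  H_2 = 0.

K has 7 vertices, 18 edges, 12 triangles.
rank ∂_0 = 0, rank ∂_1 = 6 ⇒ b_0 = 7 − 0 − 6 = 1; all invariant factors of ∂_1 are 1 so no torsion. So H_0 = Z.
rank ∂_1 = 6, rank ∂_2 = 12 ⇒ b_1 = 18 − 6 − 12 = 0; ∂_2 has invariant factor(s) [2] giving torsion. So H_1 = Z/2.
rank ∂_2 = 12, rank ∂_3 = 0 ⇒ b_2 = 12 − 12 − 0 = 0. So H_2 = 0.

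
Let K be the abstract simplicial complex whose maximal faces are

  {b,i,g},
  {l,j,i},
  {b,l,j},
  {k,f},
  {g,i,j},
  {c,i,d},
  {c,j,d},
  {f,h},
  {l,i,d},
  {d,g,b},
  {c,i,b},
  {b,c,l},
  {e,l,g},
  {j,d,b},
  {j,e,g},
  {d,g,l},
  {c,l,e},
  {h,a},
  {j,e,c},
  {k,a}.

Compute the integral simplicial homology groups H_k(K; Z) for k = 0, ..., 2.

H_0 ≅ Z^2,  H_1 ≅ Z^3,  H_2 ≅ Z.

K has 12 vertices, 28 edges, 16 triangles.
rank ∂_0 = 0, rank ∂_1 = 10 ⇒ b_0 = 12 − 0 − 10 = 2; all invariant factors of ∂_1 are 1 so no torsion. So H_0 = Z^2.
rank ∂_1 = 10, rank ∂_2 = 15 ⇒ b_1 = 28 − 10 − 15 = 3; all invariant factors of ∂_2 are 1 so no torsion. So H_1 = Z^3.
rank ∂_2 = 15, rank ∂_3 = 0 ⇒ b_2 = 16 − 15 − 0 = 1. So H_2 = Z.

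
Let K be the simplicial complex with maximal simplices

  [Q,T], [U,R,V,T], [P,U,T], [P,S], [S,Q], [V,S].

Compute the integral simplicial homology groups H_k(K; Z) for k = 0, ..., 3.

Order the vertices as P < Q < R < S < T < U < V. Listing each simplex with vertices in this order, K has dimension 3 with simplices:

  0-simplices (7): P, Q, R, S, T, U, V
  1-simplices (12): PS, PT, PU, QS, QT, RT, RU, RV, SV, TU, TV, UV
  2-simplices (5): PTU, RTU, RTV, RUV, TUV
  3-simplices (1): RTUV

Hence C_0 ≅ Z^7, C_1 ≅ Z^12, C_2 ≅ Z^5, C_3 ≅ Z^1.

Boundary ∂_1: C_1 → C_0 maps an edge to its endpoints' difference, ∂[p,q] = q − p. For instance
  ∂RU = U − R.
The resulting 7×12 matrix has rank 6, and its Smith normal form has invariant factors (1,1,1,1,1,1).

Boundary ∂_2: C_2 → C_1 sends each 2-simplex [p,q,r] to [q,r] − [p,r] + [p,q]. For instance
  ∂RUV = UV − RV + RU,
  ∂TUV = UV − TV + TU.
The 12×5 boundary matrix has rank 4 and Smith normal form diag(1,1,1,1).

∂_3: C_3 → C_2 sends each 3-simplex σ to the alternating sum Σ_i (−1)^i (σ with its i-th vertex removed). For instance
  ∂RTUV = TUV − RUV + RTV − RTU.
As a 5×1 matrix over Z this has rank 1, with invariant factors (1).

From H_k ≅ ker(∂_k) / im(∂_{k+1}) we obtain:

  H_0: rank C_0 − rank ∂_1 = 7 − 6 = 1, and the invariant factors of ∂_1 are all 1, so H_0 ≅ Z.
  H_1: rank ker ∂_1 − rank ∂_2 = (12 − 6) − 4 = 2, and the invariant factors of ∂_2 are all 1, so H_1 ≅ Z^2.
  H_2: rank ker ∂_2 − rank ∂_3 = (5 − 4) − 1 = 0, and the invariant factors of ∂_3 are all 1, so H_2 ≅ 0.
  H_3: rank ker ∂_3 − rank ∂_4 = (1 − 1) − 0 = 0, and there is no ∂_4, so H_3 ≅ 0.

As a check, the Euler characteristic is 7 − 12 + 5 − 1 = -1, which agrees with 1 − 2 + 0 − 0 = -1.

H_0 ≅ Z,  H_1 ≅ Z^2,  H_2 = 0,  H_3 = 0.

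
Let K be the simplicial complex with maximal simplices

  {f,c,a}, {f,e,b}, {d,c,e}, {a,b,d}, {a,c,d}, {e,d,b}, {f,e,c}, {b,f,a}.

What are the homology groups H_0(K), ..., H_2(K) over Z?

H_0 = Z,  H_1 = 0,  H_2 = Z.

We work with the vertex ordering a < b < c < d < e < f. The simplices of K, each written with vertices in increasing order, are:

  0-simplices (6): a, b, c, d, e, f
  1-simplices (12): ab, ac, ad, af, bd, be, bf, cd, ce, cf, de, ef
  2-simplices (8): abd, abf, acd, acf, bde, bef, cde, cef

so the chain groups are C_0 ≅ Z^6, C_1 ≅ Z^12, C_2 ≅ Z^8.

∂_1: C_1 → C_0 sends each edge [p,q] (with p < q) to q − p.
The 6×12 boundary matrix has rank 5 and Smith normal form diag(1,1,1,1,1).

The boundary map ∂_2: C_2 → C_1 acts by ∂[p,q,r] = [q,r] − [p,r] + [p,q]. For instance
  ∂bef = ef − bf + be,
  ∂bde = de − be + bd.
As a 12×8 matrix over Z this has rank 7, with invariant factors (1,1,1,1,1,1,1).

From H_k ≅ ker(∂_k) / im(∂_{k+1}) we obtain:

  H_0: rank C_0 − rank ∂_1 = 6 − 5 = 1, and the invariant factors of ∂_1 are all 1, so H_0 ≅ Z.
  H_1: rank ker ∂_1 − rank ∂_2 = (12 − 5) − 7 = 0, and the invariant factors of ∂_2 are all 1, so H_1 ≅ 0.
  H_2: rank ker ∂_2 − rank ∂_3 = (8 − 7) − 0 = 1, and there is no ∂_3, so H_2 ≅ Z.

As a check, the Euler characteristic is 6 − 12 + 8 = 2, which agrees with 1 − 0 + 1 = 2.
(K is a triangulation of the 2-sphere S^2.)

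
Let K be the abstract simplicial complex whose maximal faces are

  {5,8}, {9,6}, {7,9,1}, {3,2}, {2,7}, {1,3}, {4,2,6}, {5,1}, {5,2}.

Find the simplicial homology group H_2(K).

H_2 ≅ 0.

Fix the vertex order 1 < 2 < 3 < 4 < 5 < 6 < 7 < 8 < 9 and write every simplex with vertices in increasing order. Then dim K = 2 and the simplices of K are:

  0-simplices (9): [1], [2], [3], [4], [5], [6], [7], [8], [9]
  1-simplices (13): [1,3], [1,5], [1,7], [1,9], [2,3], [2,4], [2,5], [2,6], [2,7], [4,6], [5,8], [6,9], [7,9]
  2-simplices (2): [1,7,9], [2,4,6]

giving chain groups C_0 ≅ Z^9, C_1 ≅ Z^13, C_2 ≅ Z^2.

The boundary map ∂_1: C_1 → C_0 maps an edge to its endpoints' difference, ∂[p,q] = q − p. For instance
  ∂[7,9] = [9] − [7].
This gives a 9×13 integer matrix of rank 8; reducing to Smith normal form yields diagonal entries (1,1,1,1,1,1,1,1).

Boundary ∂_2: C_2 → C_1 maps a triangle to the signed sum of its edges. For instance
  ∂[1,7,9] = [7,9] − [1,9] + [1,7],
  ∂[2,4,6] = [4,6] − [2,6] + [2,4].
As a 13×2 matrix over Z this has rank 2, with invariant factors (1,1).

Computing H_k = (kernel of ∂_k) / (image of ∂_{k+1}):

  H_2: rank ker ∂_2 − rank ∂_3 = (2 − 2) − 0 = 0, and there is no ∂_3, so H_2 = 0.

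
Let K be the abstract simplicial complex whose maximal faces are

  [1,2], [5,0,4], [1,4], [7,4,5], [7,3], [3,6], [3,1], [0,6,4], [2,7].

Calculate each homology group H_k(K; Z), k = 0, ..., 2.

We work with the vertex ordering 0 < 1 < 2 < 3 < 4 < 5 < 6 < 7. The simplices of K, each written with vertices in increasing order, are:

  0-simplices (8): [0], [1], [2], [3], [4], [5], [6], [7]
  1-simplices (13): [0,4], [0,5], [0,6], [1,2], [1,3], [1,4], [2,7], [3,6], [3,7], [4,5], [4,6], [4,7], [5,7]
  2-simplices (3): [0,4,5], [0,4,6], [4,5,7]

Hence C_0 ≅ Z^8, C_1 ≅ Z^13, C_2 ≅ Z^3.

Boundary ∂_1: C_1 → C_0 maps an edge to its endpoints' difference, ∂[p,q] = q − p. For instance
  ∂[3,6] = [6] − [3].
The 8×13 boundary matrix has rank 7 and Smith normal form diag(1,1,1,1,1,1,1).

The boundary map ∂_2: C_2 → C_1 maps a triangle to the signed sum of its edges. For instance
  ∂[0,4,6] = [4,6] − [0,6] + [0,4],
  ∂[0,4,5] = [4,5] − [0,5] + [0,4].
The resulting 13×3 matrix has rank 3, and its Smith normal form has invariant factors (1,1,1).

Computing H_k = (kernel of ∂_k) / (image of ∂_{k+1}):

  H_0: rank C_0 − rank ∂_1 = 8 − 7 = 1, and the invariant factors of ∂_1 are all 1, so H_0 ≅ Z.
  H_1: rank ker ∂_1 − rank ∂_2 = (13 − 7) − 3 = 3, and the invariant factors of ∂_2 are all 1, so H_1 ≅ Z^3.
  H_2: rank ker ∂_2 − rank ∂_3 = (3 − 3) − 0 = 0, and there is no ∂_3, so H_2 ≅ 0.

H_0 = Z,  H_1 = Z^3,  H_2 = 0.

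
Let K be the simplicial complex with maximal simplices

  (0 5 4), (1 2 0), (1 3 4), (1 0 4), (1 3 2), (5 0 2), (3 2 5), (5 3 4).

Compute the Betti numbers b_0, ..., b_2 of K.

Take the total order 0 < 1 < 2 < 3 < 4 < 5 on the vertex set. Then K (dimension 2) consists of the simplices:

  0-simplices (6): [0], [1], [2], [3], [4], [5]
  1-simplices (12): [0,1], [0,2], [0,4], [0,5], [1,2], [1,3], [1,4], [2,3], [2,5], [3,4], [3,5], [4,5]
  2-simplices (8): [0,1,2], [0,1,4], [0,2,5], [0,4,5], [1,2,3], [1,3,4], [2,3,5], [3,4,5]

Hence C_0 ≅ Z^6, C_1 ≅ Z^12, C_2 ≅ Z^8.

∂_1: C_1 → C_0 is given by ∂[p,q] = [q] − [p].
The resulting 6×12 matrix has rank 5, and its Smith normal form has invariant factors (1,1,1,1,1).

∂_2: C_2 → C_1 acts by ∂[p,q,r] = [q,r] − [p,r] + [p,q]. For instance
  ∂[3,4,5] = [4,5] − [3,5] + [3,4],
  ∂[0,1,4] = [1,4] − [0,4] + [0,1].
As a 12×8 matrix over Z this has rank 7, with invariant factors (1,1,1,1,1,1,1).

Reading off H_k = ker ∂_k / im ∂_{k+1}:

  H_0: rank C_0 − rank ∂_1 = 6 − 5 = 1, and the invariant factors of ∂_1 are all 1, so H_0 = Z.
  H_1: rank ker ∂_1 − rank ∂_2 = (12 − 5) − 7 = 0, and the invariant factors of ∂_2 are all 1, so H_1 = 0.
  H_2: rank ker ∂_2 − rank ∂_3 = (8 − 7) − 0 = 1, and there is no ∂_3, so H_2 = Z.

Hence the Betti numbers are b_0 = 1, b_1 = 0, b_2 = 1.

b_0 = 1, b_1 = 0, b_2 = 1.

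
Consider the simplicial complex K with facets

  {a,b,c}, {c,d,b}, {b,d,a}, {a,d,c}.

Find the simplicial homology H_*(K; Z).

H_0 ≅ Z,  H_1 = 0,  H_2 ≅ Z.

Fix the vertex order a < b < c < d and write every simplex with vertices in increasing order. Then dim K = 2 and the simplices of K are:

  0-simplices (4): a, b, c, d
  1-simplices (6): ab, ac, ad, bc, bd, cd
  2-simplices (4): abc, abd, acd, bcd

Hence C_0 ≅ Z^4, C_1 ≅ Z^6, C_2 ≅ Z^4.

Boundary ∂_1: C_1 → C_0 sends each edge [p,q] (with p < q) to q − p. For instance
  ∂ac = c − a.
The 4×6 boundary matrix has rank 3 and Smith normal form diag(1,1,1).

The boundary map ∂_2: C_2 → C_1 sends each 2-simplex [p,q,r] to [q,r] − [p,r] + [p,q]. For instance
  ∂acd = cd − ad + ac,
  ∂bcd = cd − bd + bc.
The resulting 6×4 matrix has rank 3, and its Smith normal form has invariant factors (1,1,1).

Computing H_k = (kernel of ∂_k) / (image of ∂_{k+1}):

  H_0: rank C_0 − rank ∂_1 = 4 − 3 = 1, and the invariant factors of ∂_1 are all 1, so H_0 = Z.
  H_1: rank ker ∂_1 − rank ∂_2 = (6 − 3) − 3 = 0, and the invariant factors of ∂_2 are all 1, so H_1 = 0.
  H_2: rank ker ∂_2 − rank ∂_3 = (4 − 3) − 0 = 1, and there is no ∂_3, so H_2 = Z.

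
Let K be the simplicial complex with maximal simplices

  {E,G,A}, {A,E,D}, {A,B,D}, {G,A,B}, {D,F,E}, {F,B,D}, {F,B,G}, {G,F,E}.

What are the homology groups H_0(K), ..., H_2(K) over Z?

Fix the vertex order A < B < D < E < F < G and write every simplex with vertices in increasing order. Then dim K = 2 and the simplices of K are:

  0-simplices (6): A, B, D, E, F, G
  1-simplices (12): AB, AD, AE, AG, BD, BF, BG, DE, DF, EF, EG, FG
  2-simplices (8): ABD, ABG, ADE, AEG, BDF, BFG, DEF, EFG

Hence C_0 ≅ Z^6, C_1 ≅ Z^12, C_2 ≅ Z^8.

∂_1: C_1 → C_0 sends each edge [p,q] (with p < q) to q − p. For instance
  ∂FG = G − F.
The 6×12 boundary matrix has rank 5 and Smith normal form diag(1,1,1,1,1).

The boundary map ∂_2: C_2 → C_1 acts by ∂[p,q,r] = [q,r] − [p,r] + [p,q]. For instance
  ∂ADE = DE − AE + AD,
  ∂EFG = FG − EG + EF.
The 12×8 boundary matrix has rank 7 and Smith normal form diag(1,1,1,1,1,1,1).

Reading off H_k = ker ∂_k / im ∂_{k+1}:

  H_0: rank C_0 − rank ∂_1 = 6 − 5 = 1, and the invariant factors of ∂_1 are all 1, so H_0 = Z.
  H_1: rank ker ∂_1 − rank ∂_2 = (12 − 5) − 7 = 0, and the invariant factors of ∂_2 are all 1, so H_1 = 0.
  H_2: rank ker ∂_2 − rank ∂_3 = (8 − 7) − 0 = 1, and there is no ∂_3, so H_2 = Z.

(K is a triangulation of the 2-sphere S^2.)

H_0 = Z,  H_1 = 0,  H_2 = Z.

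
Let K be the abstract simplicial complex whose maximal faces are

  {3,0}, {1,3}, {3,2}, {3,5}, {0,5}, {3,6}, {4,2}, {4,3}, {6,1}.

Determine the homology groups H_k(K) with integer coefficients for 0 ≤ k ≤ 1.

H_0 = Z,  H_1 = Z^3.

Take the total order 0 < 1 < 2 < 3 < 4 < 5 < 6 on the vertex set. Then K (dimension 1) consists of the simplices:

  0-simplices (7): [0], [1], [2], [3], [4], [5], [6]
  1-simplices (9): [0,3], [0,5], [1,3], [1,6], [2,3], [2,4], [3,4], [3,5], [3,6]

Hence C_0 ≅ Z^7, C_1 ≅ Z^9.

Boundary ∂_1: C_1 → C_0 sends each edge [p,q] (with p < q) to q − p.
This gives a 7×9 integer matrix of rank 6; reducing to Smith normal form yields diagonal entries (1,1,1,1,1,1).

Now H_k = ker ∂_k / im ∂_{k+1}, so:

  H_0: rank C_0 − rank ∂_1 = 7 − 6 = 1, and the invariant factors of ∂_1 are all 1, so H_0 ≅ Z.
  H_1: rank ker ∂_1 − rank ∂_2 = (9 − 6) − 0 = 3, and there is no ∂_2, so H_1 ≅ Z^3.

(K is a triangulation of a wedge of 3 circles.)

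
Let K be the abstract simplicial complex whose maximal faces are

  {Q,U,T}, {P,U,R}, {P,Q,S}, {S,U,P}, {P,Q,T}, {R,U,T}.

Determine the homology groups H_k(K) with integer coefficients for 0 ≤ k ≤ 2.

H_0 ≅ Z,  H_1 ≅ Z,  H_2 = 0.

We work with the vertex ordering P < Q < R < S < T < U. The simplices of K, each written with vertices in increasing order, are:

  0-simplices (6): P, Q, R, S, T, U
  1-simplices (12): PQ, PR, PS, PT, PU, QS, QT, QU, RT, RU, SU, TU
  2-simplices (6): PQS, PQT, PRU, PSU, QTU, RTU

so the chain groups are C_0 ≅ Z^6, C_1 ≅ Z^12, C_2 ≅ Z^6.

∂_1: C_1 → C_0 sends each edge [p,q] (with p < q) to q − p. For instance
  ∂PU = U − P.
As a 6×12 matrix over Z this has rank 5, with invariant factors (1,1,1,1,1).

The boundary map ∂_2: C_2 → C_1 acts by ∂[p,q,r] = [q,r] − [p,r] + [p,q]. For instance
  ∂PQS = QS − PS + PQ,
  ∂PQT = QT − PT + PQ.
As a 12×6 matrix over Z this has rank 6, with invariant factors (1,1,1,1,1,1).

Now H_k = ker ∂_k / im ∂_{k+1}, so:

  H_0: rank C_0 − rank ∂_1 = 6 − 5 = 1, and the invariant factors of ∂_1 are all 1, so H_0 = Z.
  H_1: rank ker ∂_1 − rank ∂_2 = (12 − 5) − 6 = 1, and the invariant factors of ∂_2 are all 1, so H_1 = Z.
  H_2: rank ker ∂_2 − rank ∂_3 = (6 − 6) − 0 = 0, and there is no ∂_3, so H_2 = 0.

(K is a triangulation of the cylinder S^1 x I.)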